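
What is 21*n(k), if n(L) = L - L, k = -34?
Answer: 0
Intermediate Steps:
n(L) = 0
21*n(k) = 21*0 = 0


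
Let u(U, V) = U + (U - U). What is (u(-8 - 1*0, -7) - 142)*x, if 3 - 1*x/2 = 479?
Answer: 142800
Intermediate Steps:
x = -952 (x = 6 - 2*479 = 6 - 958 = -952)
u(U, V) = U (u(U, V) = U + 0 = U)
(u(-8 - 1*0, -7) - 142)*x = ((-8 - 1*0) - 142)*(-952) = ((-8 + 0) - 142)*(-952) = (-8 - 142)*(-952) = -150*(-952) = 142800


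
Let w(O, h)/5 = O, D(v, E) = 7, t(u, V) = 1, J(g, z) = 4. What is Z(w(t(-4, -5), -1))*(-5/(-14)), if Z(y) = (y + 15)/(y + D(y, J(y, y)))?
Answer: 25/42 ≈ 0.59524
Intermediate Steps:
w(O, h) = 5*O
Z(y) = (15 + y)/(7 + y) (Z(y) = (y + 15)/(y + 7) = (15 + y)/(7 + y))
Z(w(t(-4, -5), -1))*(-5/(-14)) = ((15 + 5*1)/(7 + 5*1))*(-5/(-14)) = ((15 + 5)/(7 + 5))*(-5*(-1/14)) = (20/12)*(5/14) = ((1/12)*20)*(5/14) = (5/3)*(5/14) = 25/42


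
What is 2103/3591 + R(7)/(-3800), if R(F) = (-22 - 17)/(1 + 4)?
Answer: 703457/1197000 ≈ 0.58768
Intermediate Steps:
R(F) = -39/5
2103/3591 + R(7)/(-3800) = 2103/3591 - 39/5/(-3800) = 2103*(1/3591) - 39/5*(-1/3800) = 701/1197 + 39/19000 = 703457/1197000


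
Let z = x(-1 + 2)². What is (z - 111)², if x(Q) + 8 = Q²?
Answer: 3844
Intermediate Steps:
x(Q) = -8 + Q²
z = 49 (z = (-8 + (-1 + 2)²)² = (-8 + 1²)² = (-8 + 1)² = (-7)² = 49)
(z - 111)² = (49 - 111)² = (-62)² = 3844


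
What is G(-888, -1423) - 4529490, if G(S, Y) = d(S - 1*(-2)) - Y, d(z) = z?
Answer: -4528953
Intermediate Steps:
G(S, Y) = 2 + S - Y (G(S, Y) = (S - 1*(-2)) - Y = (S + 2) - Y = (2 + S) - Y = 2 + S - Y)
G(-888, -1423) - 4529490 = (2 - 888 - 1*(-1423)) - 4529490 = (2 - 888 + 1423) - 4529490 = 537 - 4529490 = -4528953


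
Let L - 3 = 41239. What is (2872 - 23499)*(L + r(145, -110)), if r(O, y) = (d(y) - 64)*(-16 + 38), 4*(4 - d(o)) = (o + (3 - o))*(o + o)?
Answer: -898347104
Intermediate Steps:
d(o) = 4 - 3*o/2 (d(o) = 4 - (o + (3 - o))*(o + o)/4 = 4 - 3*2*o/4 = 4 - 3*o/2)
L = 41242 (L = 3 + 41239 = 41242)
r(O, y) = -1320 - 33*y (r(O, y) = ((4 - 3*y/2) - 64)*(-16 + 38) = (-60 - 3*y/2)*22 = -1320 - 33*y)
(2872 - 23499)*(L + r(145, -110)) = (2872 - 23499)*(41242 + (-1320 - 33*(-110))) = -20627*(41242 + (-1320 + 3630)) = -20627*(41242 + 2310) = -20627*43552 = -898347104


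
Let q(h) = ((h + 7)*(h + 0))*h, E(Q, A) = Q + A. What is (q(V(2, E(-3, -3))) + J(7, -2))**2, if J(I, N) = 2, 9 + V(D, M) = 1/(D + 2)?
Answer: 71351809/4096 ≈ 17420.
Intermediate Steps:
E(Q, A) = A + Q
V(D, M) = -9 + 1/(2 + D) (V(D, M) = -9 + 1/(D + 2) = -9 + 1/(2 + D))
q(h) = h**2*(7 + h) (q(h) = ((7 + h)*h)*h = (h*(7 + h))*h = h**2*(7 + h))
(q(V(2, E(-3, -3))) + J(7, -2))**2 = (((-17 - 9*2)/(2 + 2))**2*(7 + (-17 - 9*2)/(2 + 2)) + 2)**2 = (((-17 - 18)/4)**2*(7 + (-17 - 18)/4) + 2)**2 = (((1/4)*(-35))**2*(7 + (1/4)*(-35)) + 2)**2 = ((-35/4)**2*(7 - 35/4) + 2)**2 = ((1225/16)*(-7/4) + 2)**2 = (-8575/64 + 2)**2 = (-8447/64)**2 = 71351809/4096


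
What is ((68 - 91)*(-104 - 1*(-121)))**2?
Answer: 152881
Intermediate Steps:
((68 - 91)*(-104 - 1*(-121)))**2 = (-23*(-104 + 121))**2 = (-23*17)**2 = (-391)**2 = 152881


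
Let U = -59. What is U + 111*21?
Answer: 2272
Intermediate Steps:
U + 111*21 = -59 + 111*21 = -59 + 2331 = 2272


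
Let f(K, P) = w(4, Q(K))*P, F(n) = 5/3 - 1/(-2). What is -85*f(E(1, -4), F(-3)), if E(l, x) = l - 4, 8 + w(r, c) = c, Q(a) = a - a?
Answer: 4420/3 ≈ 1473.3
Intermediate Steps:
Q(a) = 0
w(r, c) = -8 + c
E(l, x) = -4 + l
F(n) = 13/6 (F(n) = 5*(⅓) - 1*(-½) = 5/3 + ½ = 13/6)
f(K, P) = -8*P (f(K, P) = (-8 + 0)*P = -8*P)
-85*f(E(1, -4), F(-3)) = -(-680)*13/6 = -85*(-52/3) = 4420/3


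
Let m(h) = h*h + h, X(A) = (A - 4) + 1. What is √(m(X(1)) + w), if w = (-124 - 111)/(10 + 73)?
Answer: I*√5727/83 ≈ 0.91177*I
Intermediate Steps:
X(A) = -3 + A (X(A) = (-4 + A) + 1 = -3 + A)
w = -235/83 ≈ -2.8313
m(h) = h + h² (m(h) = h² + h = h + h²)
√(m(X(1)) + w) = √((-3 + 1)*(1 + (-3 + 1)) - 235/83) = √(-2*(1 - 2) - 235/83) = √(-2*(-1) - 235/83) = √(2 - 235/83) = √(-69/83) = I*√5727/83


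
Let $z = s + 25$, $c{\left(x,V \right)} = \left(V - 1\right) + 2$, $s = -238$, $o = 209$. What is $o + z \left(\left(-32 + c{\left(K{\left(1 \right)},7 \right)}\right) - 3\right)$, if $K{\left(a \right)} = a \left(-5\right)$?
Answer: $5960$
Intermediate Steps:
$K{\left(a \right)} = - 5 a$
$c{\left(x,V \right)} = 1 + V$ ($c{\left(x,V \right)} = \left(-1 + V\right) + 2 = 1 + V$)
$z = -213$ ($z = -238 + 25 = -213$)
$o + z \left(\left(-32 + c{\left(K{\left(1 \right)},7 \right)}\right) - 3\right) = 209 - 213 \left(\left(-32 + \left(1 + 7\right)\right) - 3\right) = 209 - 213 \left(\left(-32 + 8\right) - 3\right) = 209 - 213 \left(-24 - 3\right) = 209 - -5751 = 209 + 5751 = 5960$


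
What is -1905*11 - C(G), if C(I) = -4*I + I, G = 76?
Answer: -20727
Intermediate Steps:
C(I) = -3*I
-1905*11 - C(G) = -1905*11 - (-3)*76 = -20955 - 1*(-228) = -20955 + 228 = -20727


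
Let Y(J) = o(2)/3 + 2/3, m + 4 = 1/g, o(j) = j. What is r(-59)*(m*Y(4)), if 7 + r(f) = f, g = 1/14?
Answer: -880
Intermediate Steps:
g = 1/14 ≈ 0.071429
r(f) = -7 + f
m = 10 (m = -4 + 1/(1/14) = -4 + 14 = 10)
Y(J) = 4/3 (Y(J) = 2/3 + 2/3 = 2*(⅓) + 2*(⅓) = ⅔ + ⅔ = 4/3)
r(-59)*(m*Y(4)) = (-7 - 59)*(10*(4/3)) = -66*40/3 = -880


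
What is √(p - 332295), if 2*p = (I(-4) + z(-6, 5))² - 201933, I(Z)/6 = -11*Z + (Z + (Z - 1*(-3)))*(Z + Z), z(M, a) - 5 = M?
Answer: I*√306757 ≈ 553.86*I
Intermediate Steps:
z(M, a) = 5 + M
I(Z) = -66*Z + 12*Z*(3 + 2*Z) (I(Z) = 6*(-11*Z + (Z + (Z - 1*(-3)))*(Z + Z)) = 6*(-11*Z + (Z + (Z + 3))*(2*Z)) = 6*(-11*Z + (Z + (3 + Z))*(2*Z)) = 6*(-11*Z + (3 + 2*Z)*(2*Z)) = 6*(-11*Z + 2*Z*(3 + 2*Z)) = -66*Z + 12*Z*(3 + 2*Z))
p = 25538 (p = ((6*(-4)*(-5 + 4*(-4)) + (5 - 6))² - 201933)/2 = ((6*(-4)*(-5 - 16) - 1)² - 201933)/2 = ((6*(-4)*(-21) - 1)² - 201933)/2 = ((504 - 1)² - 201933)/2 = (503² - 201933)/2 = (253009 - 201933)/2 = (½)*51076 = 25538)
√(p - 332295) = √(25538 - 332295) = √(-306757) = I*√306757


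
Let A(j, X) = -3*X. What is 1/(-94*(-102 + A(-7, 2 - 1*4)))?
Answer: 1/9024 ≈ 0.00011082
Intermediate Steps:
1/(-94*(-102 + A(-7, 2 - 1*4))) = 1/(-94*(-102 - 3*(2 - 1*4))) = 1/(-94*(-102 - 3*(2 - 4))) = 1/(-94*(-102 - 3*(-2))) = 1/(-94*(-102 + 6)) = 1/(-94*(-96)) = 1/9024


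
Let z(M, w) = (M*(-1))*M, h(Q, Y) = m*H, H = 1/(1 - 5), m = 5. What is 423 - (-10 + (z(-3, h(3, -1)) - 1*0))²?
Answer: 62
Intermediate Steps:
H = -¼ (H = 1/(-4) = -¼ ≈ -0.25000)
h(Q, Y) = -5/4 (h(Q, Y) = 5*(-¼) = -5/4)
z(M, w) = -M² (z(M, w) = (-M)*M = -M²)
423 - (-10 + (z(-3, h(3, -1)) - 1*0))² = 423 - (-10 + (-1*(-3)² - 1*0))² = 423 - (-10 + (-1*9 + 0))² = 423 - (-10 + (-9 + 0))² = 423 - (-10 - 9)² = 423 - 1*(-19)² = 423 - 1*361 = 423 - 361 = 62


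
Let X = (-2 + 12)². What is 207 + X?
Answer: 307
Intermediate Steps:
X = 100 (X = 10² = 100)
207 + X = 207 + 100 = 307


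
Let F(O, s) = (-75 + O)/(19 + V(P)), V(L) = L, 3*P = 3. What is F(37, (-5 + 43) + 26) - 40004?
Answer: -400059/10 ≈ -40006.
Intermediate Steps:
P = 1 (P = (1/3)*3 = 1)
F(O, s) = -15/4 + O/20 (F(O, s) = (-75 + O)/(19 + 1) = (-75 + O)/20 = (-75 + O)*(1/20) = -15/4 + O/20)
F(37, (-5 + 43) + 26) - 40004 = (-15/4 + (1/20)*37) - 40004 = (-15/4 + 37/20) - 40004 = -19/10 - 40004 = -400059/10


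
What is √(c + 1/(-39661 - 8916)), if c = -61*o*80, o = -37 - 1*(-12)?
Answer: √287886441289423/48577 ≈ 349.29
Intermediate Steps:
o = -25 (o = -37 + 12 = -25)
c = 122000 (c = -61*(-25)*80 = 1525*80 = 122000)
√(c + 1/(-39661 - 8916)) = √(122000 + 1/(-39661 - 8916)) = √(122000 + 1/(-48577)) = √(122000 - 1/48577) = √(5926393999/48577) = √287886441289423/48577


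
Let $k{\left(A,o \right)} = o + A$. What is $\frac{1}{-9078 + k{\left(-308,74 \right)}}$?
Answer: $- \frac{1}{9312} \approx -0.00010739$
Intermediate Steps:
$k{\left(A,o \right)} = A + o$
$\frac{1}{-9078 + k{\left(-308,74 \right)}} = \frac{1}{-9078 + \left(-308 + 74\right)} = \frac{1}{-9078 - 234} = \frac{1}{-9312} = - \frac{1}{9312}$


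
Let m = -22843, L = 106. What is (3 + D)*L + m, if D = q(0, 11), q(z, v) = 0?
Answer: -22525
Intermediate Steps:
D = 0
(3 + D)*L + m = (3 + 0)*106 - 22843 = 3*106 - 22843 = 318 - 22843 = -22525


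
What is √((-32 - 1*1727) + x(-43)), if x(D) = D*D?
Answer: 3*√10 ≈ 9.4868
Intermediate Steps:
x(D) = D²
√((-32 - 1*1727) + x(-43)) = √((-32 - 1*1727) + (-43)²) = √((-32 - 1727) + 1849) = √(-1759 + 1849) = √90 = 3*√10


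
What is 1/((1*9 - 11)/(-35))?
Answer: 35/2 ≈ 17.500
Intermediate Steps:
1/((1*9 - 11)/(-35)) = 1/((9 - 11)*(-1/35)) = 1/(-2*(-1/35)) = 1/(2/35) = 35/2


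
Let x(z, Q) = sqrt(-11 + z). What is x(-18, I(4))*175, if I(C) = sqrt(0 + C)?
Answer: 175*I*sqrt(29) ≈ 942.4*I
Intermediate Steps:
I(C) = sqrt(C)
x(-18, I(4))*175 = sqrt(-11 - 18)*175 = sqrt(-29)*175 = (I*sqrt(29))*175 = 175*I*sqrt(29)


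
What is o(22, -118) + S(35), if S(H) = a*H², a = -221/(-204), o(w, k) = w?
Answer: 16189/12 ≈ 1349.1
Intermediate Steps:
a = 13/12 (a = -221*(-1/204) = 13/12 ≈ 1.0833)
S(H) = 13*H²/12
o(22, -118) + S(35) = 22 + (13/12)*35² = 22 + (13/12)*1225 = 22 + 15925/12 = 16189/12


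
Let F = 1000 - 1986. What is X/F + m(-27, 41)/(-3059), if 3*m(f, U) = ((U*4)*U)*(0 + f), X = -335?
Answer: 60693541/3016174 ≈ 20.123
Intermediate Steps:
F = -986
m(f, U) = 4*f*U**2/3 (m(f, U) = (((U*4)*U)*(0 + f))/3 = (((4*U)*U)*f)/3 = ((4*U**2)*f)/3 = (4*f*U**2)/3 = 4*f*U**2/3)
X/F + m(-27, 41)/(-3059) = -335/(-986) + ((4/3)*(-27)*41**2)/(-3059) = -335*(-1/986) + ((4/3)*(-27)*1681)*(-1/3059) = 335/986 - 60516*(-1/3059) = 335/986 + 60516/3059 = 60693541/3016174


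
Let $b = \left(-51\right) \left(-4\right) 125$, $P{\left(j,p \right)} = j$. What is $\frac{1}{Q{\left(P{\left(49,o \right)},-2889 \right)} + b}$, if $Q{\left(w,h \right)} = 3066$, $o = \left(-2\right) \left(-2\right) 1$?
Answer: $\frac{1}{28566} \approx 3.5007 \cdot 10^{-5}$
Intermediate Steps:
$o = 4$ ($o = 4 \cdot 1 = 4$)
$b = 25500$ ($b = 204 \cdot 125 = 25500$)
$\frac{1}{Q{\left(P{\left(49,o \right)},-2889 \right)} + b} = \frac{1}{3066 + 25500} = \frac{1}{28566}$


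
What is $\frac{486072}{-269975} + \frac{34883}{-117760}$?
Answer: $- \frac{13331475329}{6358451200} \approx -2.0967$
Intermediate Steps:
$\frac{486072}{-269975} + \frac{34883}{-117760} = 486072 \left(- \frac{1}{269975}\right) + 34883 \left(- \frac{1}{117760}\right) = - \frac{486072}{269975} - \frac{34883}{117760} = - \frac{13331475329}{6358451200}$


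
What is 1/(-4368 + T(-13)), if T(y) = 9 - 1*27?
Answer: -1/4386 ≈ -0.00022800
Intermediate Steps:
T(y) = -18 (T(y) = 9 - 27 = -18)
1/(-4368 + T(-13)) = 1/(-4368 - 18) = 1/(-4386) = -1/4386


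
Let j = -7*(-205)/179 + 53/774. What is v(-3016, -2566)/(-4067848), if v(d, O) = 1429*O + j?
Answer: 508021292267/563584069008 ≈ 0.90141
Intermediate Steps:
j = 1120177/138546 (j = 1435*(1/179) + 53*(1/774) = 1435/179 + 53/774 = 1120177/138546 ≈ 8.0852)
v(d, O) = 1120177/138546 + 1429*O (v(d, O) = 1429*O + 1120177/138546 = 1120177/138546 + 1429*O)
v(-3016, -2566)/(-4067848) = (1120177/138546 + 1429*(-2566))/(-4067848) = (1120177/138546 - 3666814)*(-1/4067848) = -508021292267/138546*(-1/4067848) = 508021292267/563584069008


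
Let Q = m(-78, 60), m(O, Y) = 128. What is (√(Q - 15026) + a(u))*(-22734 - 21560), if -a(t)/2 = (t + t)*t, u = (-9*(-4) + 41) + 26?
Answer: 1879660184 - 44294*I*√14898 ≈ 1.8797e+9 - 5.4064e+6*I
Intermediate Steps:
Q = 128
u = 103 (u = (36 + 41) + 26 = 77 + 26 = 103)
a(t) = -4*t² (a(t) = -2*(t + t)*t = -2*2*t*t = -4*t²)
(√(Q - 15026) + a(u))*(-22734 - 21560) = (√(128 - 15026) - 4*103²)*(-22734 - 21560) = (√(-14898) - 4*10609)*(-44294) = (I*√14898 - 42436)*(-44294) = (-42436 + I*√14898)*(-44294) = 1879660184 - 44294*I*√14898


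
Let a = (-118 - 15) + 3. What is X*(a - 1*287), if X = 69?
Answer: -28773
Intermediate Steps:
a = -130 (a = -133 + 3 = -130)
X*(a - 1*287) = 69*(-130 - 1*287) = 69*(-130 - 287) = 69*(-417) = -28773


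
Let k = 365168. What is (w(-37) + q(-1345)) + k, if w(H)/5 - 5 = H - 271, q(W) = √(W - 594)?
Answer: 363653 + I*√1939 ≈ 3.6365e+5 + 44.034*I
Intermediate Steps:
q(W) = √(-594 + W)
w(H) = -1330 + 5*H (w(H) = 25 + 5*(H - 271) = 25 + 5*(-271 + H) = 25 + (-1355 + 5*H) = -1330 + 5*H)
(w(-37) + q(-1345)) + k = ((-1330 + 5*(-37)) + √(-594 - 1345)) + 365168 = ((-1330 - 185) + √(-1939)) + 365168 = (-1515 + I*√1939) + 365168 = 363653 + I*√1939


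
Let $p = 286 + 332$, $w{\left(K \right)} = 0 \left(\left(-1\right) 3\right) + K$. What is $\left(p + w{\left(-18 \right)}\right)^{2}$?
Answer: $360000$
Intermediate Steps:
$w{\left(K \right)} = K$ ($w{\left(K \right)} = 0 \left(-3\right) + K = 0 + K = K$)
$p = 618$
$\left(p + w{\left(-18 \right)}\right)^{2} = \left(618 - 18\right)^{2} = 600^{2} = 360000$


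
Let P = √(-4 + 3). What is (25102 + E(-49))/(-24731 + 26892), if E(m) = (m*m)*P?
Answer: 25102/2161 + 2401*I/2161 ≈ 11.616 + 1.1111*I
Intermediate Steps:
P = I (P = √(-1) = I ≈ 1.0*I)
E(m) = I*m² (E(m) = (m*m)*I = m²*I = I*m²)
(25102 + E(-49))/(-24731 + 26892) = (25102 + I*(-49)²)/(-24731 + 26892) = (25102 + I*2401)/2161 = (25102 + 2401*I)*(1/2161) = 25102/2161 + 2401*I/2161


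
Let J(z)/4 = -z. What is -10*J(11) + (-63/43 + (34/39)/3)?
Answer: 2207731/5031 ≈ 438.83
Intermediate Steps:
J(z) = -4*z (J(z) = 4*(-z) = -4*z)
-10*J(11) + (-63/43 + (34/39)/3) = -(-40)*11 + (-63/43 + (34/39)/3) = -10*(-44) + (-63*1/43 + (34*(1/39))*(1/3)) = 440 + (-63/43 + (34/39)*(1/3)) = 440 + (-63/43 + 34/117) = 440 - 5909/5031 = 2207731/5031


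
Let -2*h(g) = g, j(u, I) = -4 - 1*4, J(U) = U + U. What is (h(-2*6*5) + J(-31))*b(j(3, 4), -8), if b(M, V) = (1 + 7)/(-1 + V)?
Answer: 256/9 ≈ 28.444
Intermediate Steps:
J(U) = 2*U
j(u, I) = -8 (j(u, I) = -4 - 4 = -8)
b(M, V) = 8/(-1 + V)
h(g) = -g/2
(h(-2*6*5) + J(-31))*b(j(3, 4), -8) = (-(-2*6)*5/2 + 2*(-31))*(8/(-1 - 8)) = (-(-6)*5 - 62)*(8/(-9)) = (-½*(-60) - 62)*(8*(-⅑)) = (30 - 62)*(-8/9) = -32*(-8/9) = 256/9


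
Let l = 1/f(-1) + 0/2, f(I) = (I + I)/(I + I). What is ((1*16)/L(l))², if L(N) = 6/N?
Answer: 64/9 ≈ 7.1111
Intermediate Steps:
f(I) = 1 (f(I) = (2*I)/((2*I)) = (2*I)*(1/(2*I)) = 1)
l = 1 (l = 1/1 + 0/2 = 1*1 + 0*(½) = 1 + 0 = 1)
((1*16)/L(l))² = ((1*16)/((6/1)))² = (16/((6*1)))² = (16/6)² = (16*(⅙))² = (8/3)² = 64/9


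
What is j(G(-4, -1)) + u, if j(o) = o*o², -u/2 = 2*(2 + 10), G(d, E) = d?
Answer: -112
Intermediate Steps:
u = -48 (u = -4*(2 + 10) = -4*12 = -2*24 = -48)
j(o) = o³
j(G(-4, -1)) + u = (-4)³ - 48 = -64 - 48 = -112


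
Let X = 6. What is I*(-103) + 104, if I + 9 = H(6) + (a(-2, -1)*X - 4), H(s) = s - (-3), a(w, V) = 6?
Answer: -3192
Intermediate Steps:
H(s) = 3 + s (H(s) = s - 1*(-3) = s + 3 = 3 + s)
I = 32 (I = -9 + ((3 + 6) + (6*6 - 4)) = -9 + (9 + (36 - 4)) = -9 + (9 + 32) = -9 + 41 = 32)
I*(-103) + 104 = 32*(-103) + 104 = -3296 + 104 = -3192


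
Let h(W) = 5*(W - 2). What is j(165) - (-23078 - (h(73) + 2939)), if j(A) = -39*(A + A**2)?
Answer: -1041838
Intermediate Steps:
j(A) = -39*A - 39*A**2
h(W) = -10 + 5*W (h(W) = 5*(-2 + W) = -10 + 5*W)
j(165) - (-23078 - (h(73) + 2939)) = -39*165*(1 + 165) - (-23078 - ((-10 + 5*73) + 2939)) = -39*165*166 - (-23078 - ((-10 + 365) + 2939)) = -1068210 - (-23078 - (355 + 2939)) = -1068210 - (-23078 - 1*3294) = -1068210 - (-23078 - 3294) = -1068210 - 1*(-26372) = -1068210 + 26372 = -1041838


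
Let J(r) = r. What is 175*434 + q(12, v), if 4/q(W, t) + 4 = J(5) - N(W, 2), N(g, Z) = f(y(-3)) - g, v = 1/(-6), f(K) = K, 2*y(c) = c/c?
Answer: 1898758/25 ≈ 75950.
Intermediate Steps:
y(c) = ½ (y(c) = (c/c)/2 = (½)*1 = ½)
v = -⅙ ≈ -0.16667
N(g, Z) = ½ - g
q(W, t) = 4/(½ + W) (q(W, t) = 4/(-4 + (5 - (½ - W))) = 4/(-4 + (5 + (-½ + W))) = 4/(-4 + (9/2 + W)) = 4/(½ + W))
175*434 + q(12, v) = 175*434 + 8/(1 + 2*12) = 75950 + 8/(1 + 24) = 75950 + 8/25 = 1898758/25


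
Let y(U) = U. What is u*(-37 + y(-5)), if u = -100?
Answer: 4200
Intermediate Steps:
u*(-37 + y(-5)) = -100*(-37 - 5) = -100*(-42) = 4200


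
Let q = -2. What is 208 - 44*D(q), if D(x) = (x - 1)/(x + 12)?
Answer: 1106/5 ≈ 221.20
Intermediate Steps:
D(x) = (-1 + x)/(12 + x)
208 - 44*D(q) = 208 - 44*(-1 - 2)/(12 - 2) = 208 - 44*(-3)/10 = 208 - 22*(-3)/5 = 208 - 44*(-3/10) = 208 + 66/5 = 1106/5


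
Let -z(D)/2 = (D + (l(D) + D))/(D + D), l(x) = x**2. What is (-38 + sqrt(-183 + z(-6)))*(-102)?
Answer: 3876 - 102*I*sqrt(179) ≈ 3876.0 - 1364.7*I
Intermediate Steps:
z(D) = -(D**2 + 2*D)/D (z(D) = -2*(D + (D**2 + D))/(D + D) = -2*(D + (D + D**2))/(2*D) = -2*(D**2 + 2*D)*1/(2*D) = -(D**2 + 2*D)/D)
(-38 + sqrt(-183 + z(-6)))*(-102) = (-38 + sqrt(-183 + (-2 - 1*(-6))))*(-102) = (-38 + sqrt(-183 + (-2 + 6)))*(-102) = (-38 + sqrt(-183 + 4))*(-102) = (-38 + sqrt(-179))*(-102) = (-38 + I*sqrt(179))*(-102) = 3876 - 102*I*sqrt(179)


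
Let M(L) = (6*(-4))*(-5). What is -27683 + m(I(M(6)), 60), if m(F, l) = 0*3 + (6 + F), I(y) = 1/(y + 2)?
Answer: -3376593/122 ≈ -27677.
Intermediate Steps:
M(L) = 120 (M(L) = -24*(-5) = 120)
I(y) = 1/(2 + y)
m(F, l) = 6 + F (m(F, l) = 0 + (6 + F) = 6 + F)
-27683 + m(I(M(6)), 60) = -27683 + (6 + 1/(2 + 120)) = -27683 + (6 + 1/122) = -27683 + 733/122 = -3376593/122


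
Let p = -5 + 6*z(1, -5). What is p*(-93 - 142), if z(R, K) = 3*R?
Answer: -3055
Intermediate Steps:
p = 13 (p = -5 + 6*(3*1) = -5 + 6*3 = -5 + 18 = 13)
p*(-93 - 142) = 13*(-93 - 142) = 13*(-235) = -3055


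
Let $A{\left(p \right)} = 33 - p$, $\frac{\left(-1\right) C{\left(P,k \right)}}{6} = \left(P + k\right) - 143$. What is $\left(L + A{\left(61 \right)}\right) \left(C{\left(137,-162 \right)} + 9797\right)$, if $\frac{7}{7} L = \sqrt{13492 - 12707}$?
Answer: $-302540 + 10805 \sqrt{785} \approx 192.89$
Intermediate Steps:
$L = \sqrt{785}$ ($L = \sqrt{13492 - 12707} = \sqrt{785} \approx 28.018$)
$C{\left(P,k \right)} = 858 - 6 P - 6 k$ ($C{\left(P,k \right)} = - 6 \left(\left(P + k\right) - 143\right) = - 6 \left(-143 + P + k\right) = 858 - 6 P - 6 k$)
$\left(L + A{\left(61 \right)}\right) \left(C{\left(137,-162 \right)} + 9797\right) = \left(\sqrt{785} + \left(33 - 61\right)\right) \left(\left(858 - 822 - -972\right) + 9797\right) = \left(\sqrt{785} + \left(33 - 61\right)\right) \left(\left(858 - 822 + 972\right) + 9797\right) = \left(\sqrt{785} - 28\right) \left(1008 + 9797\right) = \left(-28 + \sqrt{785}\right) 10805 = -302540 + 10805 \sqrt{785}$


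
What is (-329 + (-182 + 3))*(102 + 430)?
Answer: -270256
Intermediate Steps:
(-329 + (-182 + 3))*(102 + 430) = (-329 - 179)*532 = -508*532 = -270256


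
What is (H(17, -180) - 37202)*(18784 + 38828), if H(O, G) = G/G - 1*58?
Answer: -2146565508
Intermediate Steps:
H(O, G) = -57 (H(O, G) = 1 - 58 = -57)
(H(17, -180) - 37202)*(18784 + 38828) = (-57 - 37202)*(18784 + 38828) = -37259*57612 = -2146565508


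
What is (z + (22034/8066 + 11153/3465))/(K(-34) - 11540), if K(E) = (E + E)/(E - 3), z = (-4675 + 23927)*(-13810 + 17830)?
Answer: -540758562356377/80619129360 ≈ -6707.6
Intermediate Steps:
z = 77393040 (z = 19252*4020 = 77393040)
K(E) = 2*E/(-3 + E) (K(E) = (2*E)/(-3 + E) = 2*E/(-3 + E))
(z + (22034/8066 + 11153/3465))/(K(-34) - 11540) = (77393040 + (22034/8066 + 11153/3465))/(2*(-34)/(-3 - 34) - 11540) = (77393040 + (22034*(1/8066) + 11153*(1/3465)))/(2*(-34)/(-37) - 11540) = (77393040 + (11017/4033 + 11153/3465))/(2*(-34)*(-1/37) - 11540) = (77393040 + 83153954/13974345)/(68/37 - 11540) = 1081517124712754/(13974345*(-426912/37)) = (1081517124712754/13974345)*(-37/426912) = -540758562356377/80619129360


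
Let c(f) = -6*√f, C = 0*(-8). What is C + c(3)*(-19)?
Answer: 114*√3 ≈ 197.45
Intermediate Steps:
C = 0
C + c(3)*(-19) = 0 - 6*√3*(-19) = 0 + 114*√3 = 114*√3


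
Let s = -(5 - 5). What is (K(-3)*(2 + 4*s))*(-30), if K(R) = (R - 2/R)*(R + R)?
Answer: -840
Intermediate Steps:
K(R) = 2*R*(R - 2/R) (K(R) = (R - 2/R)*(2*R) = 2*R*(R - 2/R))
s = 0 (s = -1*0 = 0)
(K(-3)*(2 + 4*s))*(-30) = ((-4 + 2*(-3)²)*(2 + 4*0))*(-30) = ((-4 + 2*9)*(2 + 0))*(-30) = ((-4 + 18)*2)*(-30) = (14*2)*(-30) = 28*(-30) = -840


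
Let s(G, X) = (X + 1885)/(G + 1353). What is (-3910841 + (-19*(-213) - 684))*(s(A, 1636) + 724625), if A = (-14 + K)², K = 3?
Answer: -2086790132232769/737 ≈ -2.8315e+12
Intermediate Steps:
A = 121 (A = (-14 + 3)² = (-11)² = 121)
s(G, X) = (1885 + X)/(1353 + G)
(-3910841 + (-19*(-213) - 684))*(s(A, 1636) + 724625) = (-3910841 + (-19*(-213) - 684))*((1885 + 1636)/(1353 + 121) + 724625) = (-3910841 + (4047 - 684))*(3521/1474 + 724625) = (-3910841 + 3363)*((1/1474)*3521 + 724625) = -3907478*(3521/1474 + 724625) = -3907478*1068100771/1474 = -2086790132232769/737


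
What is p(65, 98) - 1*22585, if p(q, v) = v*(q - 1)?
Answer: -16313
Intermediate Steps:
p(q, v) = v*(-1 + q)
p(65, 98) - 1*22585 = 98*(-1 + 65) - 1*22585 = 98*64 - 22585 = 6272 - 22585 = -16313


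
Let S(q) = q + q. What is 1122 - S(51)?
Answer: 1020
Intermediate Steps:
S(q) = 2*q
1122 - S(51) = 1122 - 2*51 = 1122 - 1*102 = 1122 - 102 = 1020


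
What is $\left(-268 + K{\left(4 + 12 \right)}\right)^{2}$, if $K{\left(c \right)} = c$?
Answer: $63504$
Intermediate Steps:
$\left(-268 + K{\left(4 + 12 \right)}\right)^{2} = \left(-268 + \left(4 + 12\right)\right)^{2} = \left(-268 + 16\right)^{2} = \left(-252\right)^{2} = 63504$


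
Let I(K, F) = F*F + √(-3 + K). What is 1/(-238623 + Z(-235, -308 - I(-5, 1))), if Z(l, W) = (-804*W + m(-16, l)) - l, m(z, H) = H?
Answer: 3271/33822099 - 536*I*√2/33822099 ≈ 9.6712e-5 - 2.2412e-5*I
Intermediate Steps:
I(K, F) = F² + √(-3 + K)
Z(l, W) = -804*W (Z(l, W) = (-804*W + l) - l = (l - 804*W) - l = -804*W)
1/(-238623 + Z(-235, -308 - I(-5, 1))) = 1/(-238623 - 804*(-308 - (1² + √(-3 - 5)))) = 1/(-238623 - 804*(-308 - (1 + √(-8)))) = 1/(-238623 - 804*(-308 - (1 + 2*I*√2))) = 1/(-238623 - 804*(-308 + (-1 - 2*I*√2))) = 1/(-238623 - 804*(-309 - 2*I*√2)) = 1/(-238623 + (248436 + 1608*I*√2)) = 1/(9813 + 1608*I*√2)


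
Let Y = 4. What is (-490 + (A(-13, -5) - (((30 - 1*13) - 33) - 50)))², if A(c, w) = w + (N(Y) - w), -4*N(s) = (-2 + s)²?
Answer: 180625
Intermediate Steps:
N(s) = -(-2 + s)²/4
A(c, w) = -1 (A(c, w) = w + (-(-2 + 4)²/4 - w) = w + (-¼*2² - w) = w + (-¼*4 - w) = w + (-1 - w) = -1)
(-490 + (A(-13, -5) - (((30 - 1*13) - 33) - 50)))² = (-490 + (-1 - (((30 - 1*13) - 33) - 50)))² = (-490 + (-1 - (((30 - 13) - 33) - 50)))² = (-490 + (-1 - ((17 - 33) - 50)))² = (-490 + (-1 - (-16 - 50)))² = (-490 + (-1 - 1*(-66)))² = (-490 + (-1 + 66))² = (-490 + 65)² = (-425)² = 180625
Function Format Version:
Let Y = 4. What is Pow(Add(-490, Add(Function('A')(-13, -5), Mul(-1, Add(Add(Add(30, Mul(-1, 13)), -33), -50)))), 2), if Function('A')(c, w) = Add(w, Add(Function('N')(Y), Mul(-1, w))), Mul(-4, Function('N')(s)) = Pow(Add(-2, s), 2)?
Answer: 180625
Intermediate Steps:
Function('N')(s) = Mul(Rational(-1, 4), Pow(Add(-2, s), 2))
Function('A')(c, w) = -1 (Function('A')(c, w) = Add(w, Add(Mul(Rational(-1, 4), Pow(Add(-2, 4), 2)), Mul(-1, w))) = Add(w, Add(Mul(Rational(-1, 4), Pow(2, 2)), Mul(-1, w))) = Add(w, Add(Mul(Rational(-1, 4), 4), Mul(-1, w))) = Add(w, Add(-1, Mul(-1, w))) = -1)
Pow(Add(-490, Add(Function('A')(-13, -5), Mul(-1, Add(Add(Add(30, Mul(-1, 13)), -33), -50)))), 2) = Pow(Add(-490, Add(-1, Mul(-1, Add(Add(Add(30, Mul(-1, 13)), -33), -50)))), 2) = Pow(Add(-490, Add(-1, Mul(-1, Add(Add(Add(30, -13), -33), -50)))), 2) = Pow(Add(-490, Add(-1, Mul(-1, Add(Add(17, -33), -50)))), 2) = Pow(Add(-490, Add(-1, Mul(-1, Add(-16, -50)))), 2) = Pow(Add(-490, Add(-1, Mul(-1, -66))), 2) = Pow(Add(-490, Add(-1, 66)), 2) = Pow(Add(-490, 65), 2) = Pow(-425, 2) = 180625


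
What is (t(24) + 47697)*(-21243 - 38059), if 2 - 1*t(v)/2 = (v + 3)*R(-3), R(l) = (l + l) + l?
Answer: -2857585474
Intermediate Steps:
R(l) = 3*l (R(l) = 2*l + l = 3*l)
t(v) = 58 + 18*v (t(v) = 4 - 2*(v + 3)*3*(-3) = 4 - 2*(3 + v)*(-9) = 4 - 2*(-27 - 9*v) = 4 + (54 + 18*v) = 58 + 18*v)
(t(24) + 47697)*(-21243 - 38059) = ((58 + 18*24) + 47697)*(-21243 - 38059) = ((58 + 432) + 47697)*(-59302) = (490 + 47697)*(-59302) = 48187*(-59302) = -2857585474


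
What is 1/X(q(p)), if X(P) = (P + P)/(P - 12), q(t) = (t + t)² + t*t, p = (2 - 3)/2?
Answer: -43/10 ≈ -4.3000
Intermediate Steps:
p = -½ (p = -1*½ = -½ ≈ -0.50000)
q(t) = 5*t² (q(t) = (2*t)² + t² = 4*t² + t² = 5*t²)
X(P) = 2*P/(-12 + P) (X(P) = (2*P)/(-12 + P) = 2*P/(-12 + P))
1/X(q(p)) = 1/(2*(5*(-½)²)/(-12 + 5*(-½)²)) = 1/(2*(5*(¼))/(-12 + 5*(¼))) = 1/(2*(5/4)/(-12 + 5/4)) = 1/(2*(5/4)/(-43/4)) = 1/(2*(5/4)*(-4/43)) = 1/(-10/43) = -43/10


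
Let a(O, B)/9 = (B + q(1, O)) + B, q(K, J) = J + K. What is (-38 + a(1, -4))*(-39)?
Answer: 3588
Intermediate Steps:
a(O, B) = 9 + 9*O + 18*B (a(O, B) = 9*((B + (O + 1)) + B) = 9*((B + (1 + O)) + B) = 9*((1 + B + O) + B) = 9*(1 + O + 2*B) = 9 + 9*O + 18*B)
(-38 + a(1, -4))*(-39) = (-38 + (9 + 9*1 + 18*(-4)))*(-39) = (-38 + (9 + 9 - 72))*(-39) = (-38 - 54)*(-39) = -92*(-39) = 3588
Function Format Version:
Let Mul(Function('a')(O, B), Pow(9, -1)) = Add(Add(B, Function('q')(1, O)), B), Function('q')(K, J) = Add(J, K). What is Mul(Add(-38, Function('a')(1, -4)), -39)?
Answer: 3588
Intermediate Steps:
Function('a')(O, B) = Add(9, Mul(9, O), Mul(18, B)) (Function('a')(O, B) = Mul(9, Add(Add(B, Add(O, 1)), B)) = Mul(9, Add(Add(B, Add(1, O)), B)) = Mul(9, Add(Add(1, B, O), B)) = Mul(9, Add(1, O, Mul(2, B))) = Add(9, Mul(9, O), Mul(18, B)))
Mul(Add(-38, Function('a')(1, -4)), -39) = Mul(Add(-38, Add(9, Mul(9, 1), Mul(18, -4))), -39) = Mul(Add(-38, Add(9, 9, -72)), -39) = Mul(Add(-38, -54), -39) = Mul(-92, -39) = 3588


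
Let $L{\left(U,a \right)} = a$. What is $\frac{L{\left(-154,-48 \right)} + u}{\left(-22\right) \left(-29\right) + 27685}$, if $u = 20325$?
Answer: $\frac{751}{1049} \approx 0.71592$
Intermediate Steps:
$\frac{L{\left(-154,-48 \right)} + u}{\left(-22\right) \left(-29\right) + 27685} = \frac{-48 + 20325}{\left(-22\right) \left(-29\right) + 27685} = \frac{20277}{638 + 27685} = \frac{20277}{28323} = 20277 \cdot \frac{1}{28323} = \frac{751}{1049}$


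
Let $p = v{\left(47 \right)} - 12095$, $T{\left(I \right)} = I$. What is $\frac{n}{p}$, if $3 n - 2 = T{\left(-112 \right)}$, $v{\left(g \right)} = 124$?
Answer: $\frac{110}{35913} \approx 0.003063$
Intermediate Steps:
$p = -11971$ ($p = 124 - 12095 = -11971$)
$n = - \frac{110}{3}$ ($n = \frac{2}{3} + \frac{1}{3} \left(-112\right) = \frac{2}{3} - \frac{112}{3} = - \frac{110}{3} \approx -36.667$)
$\frac{n}{p} = - \frac{110}{3 \left(-11971\right)} = \left(- \frac{110}{3}\right) \left(- \frac{1}{11971}\right) = \frac{110}{35913}$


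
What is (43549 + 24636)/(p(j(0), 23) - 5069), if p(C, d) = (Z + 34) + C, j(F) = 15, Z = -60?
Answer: -13637/1016 ≈ -13.422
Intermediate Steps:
p(C, d) = -26 + C (p(C, d) = (-60 + 34) + C = -26 + C)
(43549 + 24636)/(p(j(0), 23) - 5069) = (43549 + 24636)/((-26 + 15) - 5069) = 68185/(-11 - 5069) = 68185/(-5080) = 68185*(-1/5080) = -13637/1016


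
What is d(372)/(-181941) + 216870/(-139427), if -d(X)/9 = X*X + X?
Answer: 44886483546/8455829269 ≈ 5.3083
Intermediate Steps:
d(X) = -9*X - 9*X**2 (d(X) = -9*(X*X + X) = -9*(X**2 + X) = -9*(X + X**2) = -9*X - 9*X**2)
d(372)/(-181941) + 216870/(-139427) = -9*372*(1 + 372)/(-181941) + 216870/(-139427) = -9*372*373*(-1/181941) + 216870*(-1/139427) = -1248804*(-1/181941) - 216870/139427 = 416268/60647 - 216870/139427 = 44886483546/8455829269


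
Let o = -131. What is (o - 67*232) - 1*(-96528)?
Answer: 80853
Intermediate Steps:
(o - 67*232) - 1*(-96528) = (-131 - 67*232) - 1*(-96528) = (-131 - 15544) + 96528 = -15675 + 96528 = 80853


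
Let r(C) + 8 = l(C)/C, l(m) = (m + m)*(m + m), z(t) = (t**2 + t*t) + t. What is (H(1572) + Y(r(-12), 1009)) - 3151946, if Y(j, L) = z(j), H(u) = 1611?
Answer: -3144119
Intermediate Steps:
z(t) = t + 2*t**2 (z(t) = (t**2 + t**2) + t = 2*t**2 + t = t + 2*t**2)
l(m) = 4*m**2 (l(m) = (2*m)*(2*m) = 4*m**2)
r(C) = -8 + 4*C (r(C) = -8 + (4*C**2)/C = -8 + 4*C)
Y(j, L) = j*(1 + 2*j)
(H(1572) + Y(r(-12), 1009)) - 3151946 = (1611 + (-8 + 4*(-12))*(1 + 2*(-8 + 4*(-12)))) - 3151946 = (1611 + (-8 - 48)*(1 + 2*(-8 - 48))) - 3151946 = (1611 - 56*(1 + 2*(-56))) - 3151946 = (1611 - 56*(1 - 112)) - 3151946 = (1611 - 56*(-111)) - 3151946 = (1611 + 6216) - 3151946 = 7827 - 3151946 = -3144119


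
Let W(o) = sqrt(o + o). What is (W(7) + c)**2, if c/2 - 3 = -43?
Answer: (80 - sqrt(14))**2 ≈ 5815.3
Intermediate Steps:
c = -80 (c = 6 + 2*(-43) = 6 - 86 = -80)
W(o) = sqrt(2)*sqrt(o) (W(o) = sqrt(2*o) = sqrt(2)*sqrt(o))
(W(7) + c)**2 = (sqrt(2)*sqrt(7) - 80)**2 = (sqrt(14) - 80)**2 = (-80 + sqrt(14))**2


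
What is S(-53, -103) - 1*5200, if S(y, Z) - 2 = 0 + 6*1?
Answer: -5192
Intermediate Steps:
S(y, Z) = 8 (S(y, Z) = 2 + (0 + 6*1) = 2 + (0 + 6) = 2 + 6 = 8)
S(-53, -103) - 1*5200 = 8 - 1*5200 = 8 - 5200 = -5192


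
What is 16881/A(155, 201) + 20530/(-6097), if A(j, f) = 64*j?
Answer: -100734143/60482240 ≈ -1.6655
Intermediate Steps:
16881/A(155, 201) + 20530/(-6097) = 16881/((64*155)) + 20530/(-6097) = 16881/9920 + 20530*(-1/6097) = 16881*(1/9920) - 20530/6097 = 16881/9920 - 20530/6097 = -100734143/60482240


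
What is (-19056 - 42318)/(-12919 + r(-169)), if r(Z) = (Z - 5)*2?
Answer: 61374/13267 ≈ 4.6261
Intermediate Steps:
r(Z) = -10 + 2*Z (r(Z) = (-5 + Z)*2 = -10 + 2*Z)
(-19056 - 42318)/(-12919 + r(-169)) = (-19056 - 42318)/(-12919 + (-10 + 2*(-169))) = -61374/(-12919 + (-10 - 338)) = -61374/(-12919 - 348) = -61374/(-13267) = -61374*(-1/13267) = 61374/13267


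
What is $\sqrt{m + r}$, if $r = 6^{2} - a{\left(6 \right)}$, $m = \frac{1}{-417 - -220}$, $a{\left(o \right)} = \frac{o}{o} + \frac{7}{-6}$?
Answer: $\frac{\sqrt{50522226}}{1182} \approx 6.0135$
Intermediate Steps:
$a{\left(o \right)} = - \frac{1}{6}$ ($a{\left(o \right)} = 1 + 7 \left(- \frac{1}{6}\right) = 1 - \frac{7}{6} = - \frac{1}{6}$)
$m = - \frac{1}{197}$ ($m = \frac{1}{-417 + 220} = \frac{1}{-197} = - \frac{1}{197} \approx -0.0050761$)
$r = \frac{217}{6}$ ($r = 6^{2} - - \frac{1}{6} = 36 + \frac{1}{6} = \frac{217}{6} \approx 36.167$)
$\sqrt{m + r} = \sqrt{- \frac{1}{197} + \frac{217}{6}} = \sqrt{\frac{42743}{1182}} = \frac{\sqrt{50522226}}{1182}$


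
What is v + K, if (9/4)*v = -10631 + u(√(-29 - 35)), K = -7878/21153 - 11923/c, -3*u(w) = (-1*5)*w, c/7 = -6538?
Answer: -13722652522571/2904264594 + 160*I/27 ≈ -4725.0 + 5.9259*I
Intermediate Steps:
c = -45766 (c = 7*(-6538) = -45766)
u(w) = 5*w/3 (u(w) = -(-1*5)*w/3 = -(-5)*w/3 = 5*w/3)
K = -36112443/322696066 (K = -7878/21153 - 11923/(-45766) = -7878*1/21153 - 11923*(-1/45766) = -2626/7051 + 11923/45766 = -36112443/322696066 ≈ -0.11191)
v = -42524/9 + 160*I/27 (v = 4*(-10631 + 5*√(-29 - 35)/3)/9 = 4*(-10631 + 5*√(-64)/3)/9 = 4*(-10631 + 5*(8*I)/3)/9 = 4*(-10631 + 40*I/3)/9 = -42524/9 + 160*I/27 ≈ -4724.9 + 5.9259*I)
v + K = (-42524/9 + 160*I/27) - 36112443/322696066 = -13722652522571/2904264594 + 160*I/27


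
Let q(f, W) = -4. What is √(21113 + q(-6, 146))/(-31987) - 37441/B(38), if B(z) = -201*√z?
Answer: -√21109/31987 + 37441*√38/7638 ≈ 30.213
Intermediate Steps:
√(21113 + q(-6, 146))/(-31987) - 37441/B(38) = √(21113 - 4)/(-31987) - 37441*(-√38/7638) = √21109*(-1/31987) - (-37441)*√38/7638 = -√21109/31987 + 37441*√38/7638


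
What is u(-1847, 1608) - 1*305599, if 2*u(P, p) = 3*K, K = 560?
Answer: -304759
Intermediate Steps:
u(P, p) = 840 (u(P, p) = (3*560)/2 = (½)*1680 = 840)
u(-1847, 1608) - 1*305599 = 840 - 1*305599 = 840 - 305599 = -304759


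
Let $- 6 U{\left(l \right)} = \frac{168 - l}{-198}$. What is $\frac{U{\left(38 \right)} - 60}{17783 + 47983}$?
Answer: $- \frac{35575}{39065004} \approx -0.00091066$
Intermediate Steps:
$U{\left(l \right)} = \frac{14}{99} - \frac{l}{1188}$ ($U{\left(l \right)} = - \frac{\left(168 - l\right) \frac{1}{-198}}{6} = - \frac{\left(168 - l\right) \left(- \frac{1}{198}\right)}{6} = - \frac{- \frac{28}{33} + \frac{l}{198}}{6} = \frac{14}{99} - \frac{l}{1188}$)
$\frac{U{\left(38 \right)} - 60}{17783 + 47983} = \frac{\left(\frac{14}{99} - \frac{19}{594}\right) - 60}{17783 + 47983} = \frac{\left(\frac{14}{99} - \frac{19}{594}\right) - 60}{65766} = \left(\frac{65}{594} - 60\right) \frac{1}{65766} = \left(- \frac{35575}{594}\right) \frac{1}{65766} = - \frac{35575}{39065004}$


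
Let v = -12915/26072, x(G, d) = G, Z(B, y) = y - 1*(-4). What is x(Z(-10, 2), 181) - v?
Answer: 169347/26072 ≈ 6.4954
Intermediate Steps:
Z(B, y) = 4 + y (Z(B, y) = y + 4 = 4 + y)
v = -12915/26072 (v = -12915*1/26072 = -12915/26072 ≈ -0.49536)
x(Z(-10, 2), 181) - v = (4 + 2) - 1*(-12915/26072) = 6 + 12915/26072 = 169347/26072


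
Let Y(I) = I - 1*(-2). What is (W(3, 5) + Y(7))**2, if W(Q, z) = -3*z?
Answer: 36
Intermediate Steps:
Y(I) = 2 + I (Y(I) = I + 2 = 2 + I)
(W(3, 5) + Y(7))**2 = (-3*5 + (2 + 7))**2 = (-15 + 9)**2 = (-6)**2 = 36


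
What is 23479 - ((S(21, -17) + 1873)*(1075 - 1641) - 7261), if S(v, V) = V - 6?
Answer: 1077840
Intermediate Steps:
S(v, V) = -6 + V
23479 - ((S(21, -17) + 1873)*(1075 - 1641) - 7261) = 23479 - (((-6 - 17) + 1873)*(1075 - 1641) - 7261) = 23479 - ((-23 + 1873)*(-566) - 7261) = 23479 - (1850*(-566) - 7261) = 23479 - (-1047100 - 7261) = 23479 - 1*(-1054361) = 23479 + 1054361 = 1077840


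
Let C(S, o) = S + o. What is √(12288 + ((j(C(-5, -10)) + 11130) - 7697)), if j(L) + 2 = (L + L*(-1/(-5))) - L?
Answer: 2*√3929 ≈ 125.36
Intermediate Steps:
j(L) = -2 + L/5 (j(L) = -2 + ((L + L*(-1/(-5))) - L) = -2 + ((L + L*(-1*(-⅕))) - L) = -2 + ((L + L*(⅕)) - L) = -2 + ((L + L/5) - L) = -2 + (6*L/5 - L) = -2 + L/5)
√(12288 + ((j(C(-5, -10)) + 11130) - 7697)) = √(12288 + (((-2 + (-5 - 10)/5) + 11130) - 7697)) = √(12288 + (((-2 + (⅕)*(-15)) + 11130) - 7697)) = √(12288 + (((-2 - 3) + 11130) - 7697)) = √(12288 + ((-5 + 11130) - 7697)) = √(12288 + (11125 - 7697)) = √(12288 + 3428) = √15716 = 2*√3929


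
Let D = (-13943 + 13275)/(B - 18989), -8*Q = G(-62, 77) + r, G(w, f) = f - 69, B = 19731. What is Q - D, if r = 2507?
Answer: -930393/2968 ≈ -313.47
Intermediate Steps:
G(w, f) = -69 + f
Q = -2515/8 (Q = -((-69 + 77) + 2507)/8 = -(8 + 2507)/8 = -⅛*2515 = -2515/8 ≈ -314.38)
D = -334/371 (D = (-13943 + 13275)/(19731 - 18989) = -668/742 = -668*1/742 = -334/371 ≈ -0.90027)
Q - D = -2515/8 - 1*(-334/371) = -2515/8 + 334/371 = -930393/2968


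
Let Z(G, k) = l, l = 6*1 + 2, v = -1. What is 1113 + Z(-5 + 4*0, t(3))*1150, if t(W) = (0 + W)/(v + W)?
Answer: 10313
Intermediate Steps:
t(W) = W/(-1 + W) (t(W) = (0 + W)/(-1 + W) = W/(-1 + W))
l = 8 (l = 6 + 2 = 8)
Z(G, k) = 8
1113 + Z(-5 + 4*0, t(3))*1150 = 1113 + 8*1150 = 1113 + 9200 = 10313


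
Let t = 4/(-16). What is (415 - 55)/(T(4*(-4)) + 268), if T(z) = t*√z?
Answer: 19296/14365 + 72*I/14365 ≈ 1.3433 + 0.0050122*I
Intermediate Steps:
t = -¼ (t = 4*(-1/16) = -¼ ≈ -0.25000)
T(z) = -√z/4
(415 - 55)/(T(4*(-4)) + 268) = (415 - 55)/(-4*I/4 + 268) = 360/(-I + 268) = 360/(268 - I) = 360*((268 + I)/71825) = 72*(268 + I)/14365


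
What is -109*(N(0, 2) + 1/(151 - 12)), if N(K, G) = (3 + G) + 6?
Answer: -166770/139 ≈ -1199.8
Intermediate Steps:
N(K, G) = 9 + G
-109*(N(0, 2) + 1/(151 - 12)) = -109*((9 + 2) + 1/(151 - 12)) = -109*(11 + 1/139) = -109*1530/139 = -166770/139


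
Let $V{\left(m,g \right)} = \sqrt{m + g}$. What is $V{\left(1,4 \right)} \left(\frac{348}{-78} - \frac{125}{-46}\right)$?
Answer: $- \frac{1043 \sqrt{5}}{598} \approx -3.9$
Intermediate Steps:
$V{\left(m,g \right)} = \sqrt{g + m}$
$V{\left(1,4 \right)} \left(\frac{348}{-78} - \frac{125}{-46}\right) = \sqrt{4 + 1} \left(\frac{348}{-78} - \frac{125}{-46}\right) = \sqrt{5} \left(348 \left(- \frac{1}{78}\right) - - \frac{125}{46}\right) = \sqrt{5} \left(- \frac{58}{13} + \frac{125}{46}\right) = \sqrt{5} \left(- \frac{1043}{598}\right) = - \frac{1043 \sqrt{5}}{598}$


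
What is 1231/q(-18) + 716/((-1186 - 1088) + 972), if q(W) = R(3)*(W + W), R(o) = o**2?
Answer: -305791/70308 ≈ -4.3493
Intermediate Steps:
q(W) = 18*W (q(W) = 3**2*(W + W) = 9*(2*W) = 18*W)
1231/q(-18) + 716/((-1186 - 1088) + 972) = 1231/((18*(-18))) + 716/((-1186 - 1088) + 972) = 1231/(-324) + 716/(-2274 + 972) = 1231*(-1/324) + 716/(-1302) = -1231/324 + 716*(-1/1302) = -1231/324 - 358/651 = -305791/70308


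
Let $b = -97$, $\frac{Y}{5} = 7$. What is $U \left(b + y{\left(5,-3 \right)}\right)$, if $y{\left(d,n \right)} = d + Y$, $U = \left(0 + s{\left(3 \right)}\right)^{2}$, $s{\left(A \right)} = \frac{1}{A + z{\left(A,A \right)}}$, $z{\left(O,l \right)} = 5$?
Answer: $- \frac{57}{64} \approx -0.89063$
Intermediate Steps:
$Y = 35$ ($Y = 5 \cdot 7 = 35$)
$s{\left(A \right)} = \frac{1}{5 + A}$ ($s{\left(A \right)} = \frac{1}{A + 5} = \frac{1}{5 + A}$)
$U = \frac{1}{64}$ ($U = \left(0 + \frac{1}{5 + 3}\right)^{2} = \left(0 + \frac{1}{8}\right)^{2} = \left(\frac{1}{8}\right)^{2} = \frac{1}{64} \approx 0.015625$)
$y{\left(d,n \right)} = 35 + d$ ($y{\left(d,n \right)} = d + 35 = 35 + d$)
$U \left(b + y{\left(5,-3 \right)}\right) = \frac{-97 + \left(35 + 5\right)}{64} = \frac{-97 + 40}{64} = \frac{1}{64} \left(-57\right) = - \frac{57}{64}$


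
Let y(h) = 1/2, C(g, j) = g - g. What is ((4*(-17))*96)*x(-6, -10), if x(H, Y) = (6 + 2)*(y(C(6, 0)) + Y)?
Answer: 496128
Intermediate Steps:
C(g, j) = 0
y(h) = ½
x(H, Y) = 4 + 8*Y (x(H, Y) = (6 + 2)*(½ + Y) = 8*(½ + Y) = 4 + 8*Y)
((4*(-17))*96)*x(-6, -10) = ((4*(-17))*96)*(4 + 8*(-10)) = (-68*96)*(4 - 80) = -6528*(-76) = 496128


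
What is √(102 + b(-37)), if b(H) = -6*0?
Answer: √102 ≈ 10.100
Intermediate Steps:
b(H) = 0
√(102 + b(-37)) = √(102 + 0) = √102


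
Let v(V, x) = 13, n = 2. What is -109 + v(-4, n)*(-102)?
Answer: -1435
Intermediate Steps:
-109 + v(-4, n)*(-102) = -109 + 13*(-102) = -109 - 1326 = -1435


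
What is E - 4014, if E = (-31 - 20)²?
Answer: -1413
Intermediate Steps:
E = 2601 (E = (-51)² = 2601)
E - 4014 = 2601 - 4014 = -1413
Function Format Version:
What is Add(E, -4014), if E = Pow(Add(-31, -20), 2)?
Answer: -1413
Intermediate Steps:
E = 2601 (E = Pow(-51, 2) = 2601)
Add(E, -4014) = Add(2601, -4014) = -1413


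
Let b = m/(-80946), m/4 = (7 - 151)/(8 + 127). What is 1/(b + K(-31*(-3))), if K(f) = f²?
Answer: 607095/5250764687 ≈ 0.00011562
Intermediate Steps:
m = -64/15 (m = 4*((7 - 151)/(8 + 127)) = 4*(-144/135) = 4*(-144*1/135) = 4*(-16/15) = -64/15 ≈ -4.2667)
b = 32/607095 (b = -64/15/(-80946) = -64/15*(-1/80946) = 32/607095 ≈ 5.2710e-5)
1/(b + K(-31*(-3))) = 1/(32/607095 + (-31*(-3))²) = 1/(32/607095 + 93²) = 1/(32/607095 + 8649) = 1/(5250764687/607095) = 607095/5250764687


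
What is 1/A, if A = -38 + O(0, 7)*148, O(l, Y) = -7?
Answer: -1/1074 ≈ -0.00093110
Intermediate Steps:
A = -1074 (A = -38 - 7*148 = -38 - 1036 = -1074)
1/A = 1/(-1074) = -1/1074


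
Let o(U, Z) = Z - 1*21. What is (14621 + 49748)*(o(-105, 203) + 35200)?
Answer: 2277503958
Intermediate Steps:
o(U, Z) = -21 + Z (o(U, Z) = Z - 21 = -21 + Z)
(14621 + 49748)*(o(-105, 203) + 35200) = (14621 + 49748)*((-21 + 203) + 35200) = 64369*(182 + 35200) = 64369*35382 = 2277503958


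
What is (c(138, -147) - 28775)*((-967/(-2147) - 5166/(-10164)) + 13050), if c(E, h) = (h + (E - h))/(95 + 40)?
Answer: -1756031239798211/4676166 ≈ -3.7553e+8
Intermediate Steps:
c(E, h) = E/135
(c(138, -147) - 28775)*((-967/(-2147) - 5166/(-10164)) + 13050) = ((1/135)*138 - 28775)*((-967/(-2147) - 5166/(-10164)) + 13050) = (46/45 - 28775)*((-967*(-1/2147) - 5166*(-1/10164)) + 13050) = -1294829*((967/2147 + 123/242) + 13050)/45 = -1294829*(498095/519574 + 13050)/45 = -1294829/45*6780938795/519574 = -1756031239798211/4676166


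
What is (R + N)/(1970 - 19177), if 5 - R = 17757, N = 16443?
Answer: 1309/17207 ≈ 0.076074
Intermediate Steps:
R = -17752 (R = 5 - 1*17757 = 5 - 17757 = -17752)
(R + N)/(1970 - 19177) = (-17752 + 16443)/(1970 - 19177) = -1309/(-17207) = -1309*(-1/17207) = 1309/17207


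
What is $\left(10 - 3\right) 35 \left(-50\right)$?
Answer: $-12250$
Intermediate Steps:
$\left(10 - 3\right) 35 \left(-50\right) = 7 \cdot 35 \left(-50\right) = 245 \left(-50\right) = -12250$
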